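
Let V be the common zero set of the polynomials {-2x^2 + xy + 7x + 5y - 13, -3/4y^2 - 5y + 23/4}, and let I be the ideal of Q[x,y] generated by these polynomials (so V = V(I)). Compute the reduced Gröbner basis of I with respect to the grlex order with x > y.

G = {x^2 - 1/2xy - 7/2x - 5/2y + 13/2, y^2 + 20/3y - 23/3}

f_1 = -2x^2 + xy + 7x + 5y - 13, LT = x^2.
f_2 = -3/4y^2 - 5y + 23/4, LT = y^2.

The S-polynomials (S(f_1,f_2)) all reduce to 0 modulo the current basis, so we have a Gröbner basis.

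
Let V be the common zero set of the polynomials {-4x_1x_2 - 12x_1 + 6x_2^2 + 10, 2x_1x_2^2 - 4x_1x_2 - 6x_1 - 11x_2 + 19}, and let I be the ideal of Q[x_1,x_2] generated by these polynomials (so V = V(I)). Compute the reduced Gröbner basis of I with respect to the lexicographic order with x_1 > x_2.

G = {x_1 + 1/8x_2^3 - 5/8x_2^2 - 1/4x_2 - 1/4, x_2^4 - 2x_2^3 - 5x_2^2 - 8x_2 + 14}

f_1 = -4x_1x_2 - 12x_1 + 6x_2^2 + 10, LT = x_1x_2.
f_2 = 2x_1x_2^2 - 4x_1x_2 - 6x_1 - 11x_2 + 19, LT = x_1x_2^2.

S(f_1,f_2): lcm = x_1x_2^2. S = 5x_1x_2 + 3x_1 - 3/2x_2^3 + 3x_2 - 19/2.
  leading term x_1x_2: subtract (-5/4)·f_1 from 5x_1x_2 + 3x_1 - 3/2x_2^3 + 3x_2 - 19/2 → -12x_1 - 3/2x_2^3 + 15/2x_2^2 + 3x_2 + 3
  leading term x_1: no divisor's leading term divides it; move -12x_1 to the remainder.
  leading term x_2^3: no divisor's leading term divides it; move -3/2x_2^3 to the remainder.
  leading term x_2^2: no divisor's leading term divides it; move 15/2x_2^2 to the remainder.
  leading term x_2: no divisor's leading term divides it; move 3x_2 to the remainder.
  leading term 1: no divisor's leading term divides it; move 3 to the remainder.
  remainder -12x_1 - 3/2x_2^3 + 15/2x_2^2 + 3x_2 + 3 ≠ 0; add g_3 = -12x_1 - 3/2x_2^3 + 15/2x_2^2 + 3x_2 + 3 to the basis.

S(f_1,g_3): lcm = x_1x_2. S = 3x_1 - 1/8x_2^4 + 5/8x_2^3 - 5/4x_2^2 + 1/4x_2 - 5/2.
  leading term x_1: subtract (-1/4)·g_3 from 3x_1 - 1/8x_2^4 + 5/8x_2^3 - 5/4x_2^2 + 1/4x_2 - 5/2 → -1/8x_2^4 + 1/4x_2^3 + 5/8x_2^2 + x_2 - 7/4
  leading term x_2^4: no divisor's leading term divides it; move -1/8x_2^4 to the remainder.
  leading term x_2^3: no divisor's leading term divides it; move 1/4x_2^3 to the remainder.
  leading term x_2^2: no divisor's leading term divides it; move 5/8x_2^2 to the remainder.
  leading term x_2: no divisor's leading term divides it; move x_2 to the remainder.
  leading term 1: no divisor's leading term divides it; move -7/4 to the remainder.
  remainder -1/8x_2^4 + 1/4x_2^3 + 5/8x_2^2 + x_2 - 7/4 ≠ 0; add g_4 = -1/8x_2^4 + 1/4x_2^3 + 5/8x_2^2 + x_2 - 7/4 to the basis.

The other S-polynomials (S(f_2,g_3), S(f_1,g_4), S(f_2,g_4), S(g_3,g_4)) all reduce to 0 modulo the current basis, so we have a Gröbner basis.
Inter-reduce: drop elements whose leading term is divisible by another's, tail-reduce, and make monic.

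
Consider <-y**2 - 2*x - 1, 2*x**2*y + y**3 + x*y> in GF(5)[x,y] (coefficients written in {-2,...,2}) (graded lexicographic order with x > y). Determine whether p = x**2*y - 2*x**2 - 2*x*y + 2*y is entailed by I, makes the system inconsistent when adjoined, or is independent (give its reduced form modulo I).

First compute the reduced Gröbner basis of I by Buchberger's algorithm.
f_1 = -y**2 - 2*x - 1, LT = y**2.
f_2 = 2*x**2*y + y**3 + x*y, LT = x**2*y.

S(f_1,f_2): lcm = x**2*y**2. S = 2*y**4 + 2*x**3 + 2*x*y**2 + x**2.
  reduce S modulo (f_1, f_2):
  remainder 2*x**3 + x + 2 ≠ 0; add h_3 = 2*x**3 + x + 2 to the basis.

The other S-polynomials (S(f_1,h_3), S(f_2,h_3)) all reduce to 0 modulo the current basis, so we have a Gröbner basis.
Inter-reduce: drop elements whose leading term is divisible by another's, tail-reduce, and make monic.
Reduced Gröbner basis: {x**3 - 2*x + 1, x**2*y + 2*x*y + 2*y, y**2 + 2*x + 1}.
Label its elements g_1 = x**3 - 2*x + 1, g_2 = x**2*y + 2*x*y + 2*y, g_3 = y**2 + 2*x + 1.

Reduce p = x**2*y - 2*x**2 - 2*x*y + 2*y modulo G:
  leading term x**2*y: subtract (1)·g_2 from x**2*y - 2*x**2 - 2*x*y + 2*y → -2*x**2 + x*y
  leading term x**2: no divisor's leading term divides it; move -2*x**2 to the remainder.
  leading term x*y: no divisor's leading term divides it; move x*y to the remainder.
  normal form = -2*x**2 + x*y.
The normal form is nonzero, so p ∉ I. Since p minus its normal form lies in I, I + (p) = I + (r) where r = -2*x**2 + x*y; decide whether this ideal is the whole ring.
Run Buchberger on G together with r (pairs among the g_i already reduce to 0 since G is a Gröbner basis):
g_1 = x**3 - 2*x + 1, LT = x**3.
g_2 = x**2*y + 2*x*y + 2*y, LT = x**2*y.
g_3 = y**2 + 2*x + 1, LT = y**2.
r = -2*x**2 + x*y, LT = x**2.

S(g_1,r): lcm = x**3. S = -2*x**2*y - 2*x + 1.
  reduce S modulo (g_1, g_2, g_3, r):
  remainder -x*y - 2*x - y + 1 ≠ 0; add m_5 = -x*y - 2*x - y + 1 to the basis.

S(g_2,r): lcm = x**2*y. S = -2*x*y**2 + 2*x*y + 2*y.
  reduce S modulo (g_1, g_2, g_3, r, m_5):
  remainder -x - 2*y - 1 ≠ 0; add m_6 = -x - 2*y - 1 to the basis.

S(g_2,m_5): lcm = x**2*y. S = -2*x**2 + x*y + x + 2*y.
  reduce S modulo (g_1, g_2, g_3, r, m_5, m_6):
  remainder -1 ≠ 0; add m_7 = -1 to the basis.

The other S-polynomials (S(g_1,g_2), S(g_1,g_3), S(g_2,g_3), S(g_3,r), S(g_1,m_5), S(g_3,m_5), S(r,m_5), S(g_1,m_6), S(g_2,m_6), S(g_3,m_6), S(r,m_6), S(m_5,m_6), S(g_1,m_7), S(g_2,m_7), S(g_3,m_7), S(r,m_7), S(m_5,m_7), S(m_6,m_7)) all reduce to 0 modulo the current basis, so we have a Gröbner basis.
Inter-reduce: drop elements whose leading term is divisible by another's, tail-reduce, and make monic.
Reduced Gröbner basis: {1}.
The reduced Gröbner basis of I + (p) is {1}: the ideal is the whole ring, so the enlarged system has no common solution — adjoining p is inconsistent.

Adjoining x**2*y - 2*x**2 - 2*x*y + 2*y makes the ideal the whole ring: the system is inconsistent.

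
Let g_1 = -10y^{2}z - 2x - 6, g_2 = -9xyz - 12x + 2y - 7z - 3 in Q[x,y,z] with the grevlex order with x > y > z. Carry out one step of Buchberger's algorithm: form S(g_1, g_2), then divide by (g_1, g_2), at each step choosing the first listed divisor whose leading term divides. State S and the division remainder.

lcm(LM(g_1), LM(g_2)) = xy^{2}z.
S = (lcm/LT(g_1))·g_1 − (lcm/LT(g_2))·g_2 = \tfrac{1}{5}x^{2} - \tfrac{4}{3}xy + \tfrac{2}{9}y^{2} - \tfrac{7}{9}yz + \tfrac{3}{5}x - \tfrac{1}{3}y.
Reduce S modulo (g_1, g_2) in that order:
  leading term x^{2}: no divisor's leading term divides it; move \tfrac{1}{5}x^{2} to the remainder.
  leading term xy: no divisor's leading term divides it; move -\tfrac{4}{3}xy to the remainder.
  leading term y^{2}: no divisor's leading term divides it; move \tfrac{2}{9}y^{2} to the remainder.
  leading term yz: no divisor's leading term divides it; move -\tfrac{7}{9}yz to the remainder.
  leading term x: no divisor's leading term divides it; move \tfrac{3}{5}x to the remainder.
  leading term y: no divisor's leading term divides it; move -\tfrac{1}{3}y to the remainder.
The remainder \tfrac{1}{5}x^{2} - \tfrac{4}{3}xy + \tfrac{2}{9}y^{2} - \tfrac{7}{9}yz + \tfrac{3}{5}x - \tfrac{1}{3}y is nonzero, so it would be added as the next basis element.

S(g_1, g_2) = \tfrac{1}{5}x^{2} - \tfrac{4}{3}xy + \tfrac{2}{9}y^{2} - \tfrac{7}{9}yz + \tfrac{3}{5}x - \tfrac{1}{3}y; remainder on division = \tfrac{1}{5}x^{2} - \tfrac{4}{3}xy + \tfrac{2}{9}y^{2} - \tfrac{7}{9}yz + \tfrac{3}{5}x - \tfrac{1}{3}y.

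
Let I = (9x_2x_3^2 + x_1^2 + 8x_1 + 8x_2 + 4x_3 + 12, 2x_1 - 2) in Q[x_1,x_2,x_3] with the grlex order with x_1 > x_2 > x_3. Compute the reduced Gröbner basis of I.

f_1 = 9x_2x_3^2 + x_1^2 + 8x_1 + 8x_2 + 4x_3 + 12, LT = x_2x_3^2.
f_2 = 2x_1 - 2, LT = x_1.

The S-polynomials (S(f_1,f_2)) all reduce to 0 modulo the current basis, so we have a Gröbner basis.

G = {x_2x_3^2 + 8/9x_2 + 4/9x_3 + 7/3, x_1 - 1}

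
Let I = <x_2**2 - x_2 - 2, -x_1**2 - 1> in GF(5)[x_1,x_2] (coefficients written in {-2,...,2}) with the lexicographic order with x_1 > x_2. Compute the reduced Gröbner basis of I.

G = {x_1**2 + 1, x_2**2 - x_2 - 2}

f_1 = x_2**2 - x_2 - 2, LT = x_2**2.
f_2 = -x_1**2 - 1, LT = x_1**2.

The S-polynomials (S(f_1,f_2)) all reduce to 0 modulo the current basis, so we have a Gröbner basis.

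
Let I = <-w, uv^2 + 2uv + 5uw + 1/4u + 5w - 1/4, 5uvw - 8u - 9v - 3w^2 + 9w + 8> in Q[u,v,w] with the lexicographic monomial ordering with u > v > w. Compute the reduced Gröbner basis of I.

f_1 = -w, LT = w.
f_2 = uv^2 + 2uv + 5uw + 1/4u + 5w - 1/4, LT = uv^2.
f_3 = 5uvw - 8u - 9v - 3w^2 + 9w + 8, LT = uvw.

S(f_1,f_3): lcm = uvw. S = 8/5u + 9/5v + 3/5w^2 - 9/5w - 8/5.
  leading term u: no divisor's leading term divides it; move 8/5u to the remainder.
  leading term v: no divisor's leading term divides it; move 9/5v to the remainder.
  leading term w^2: subtract (-3/5w)·f_1 from 3/5w^2 - 9/5w - 8/5 → -9/5w - 8/5
  leading term w: subtract (9/5)·f_1 from -9/5w - 8/5 → -8/5
  leading term 1: no divisor's leading term divides it; move -8/5 to the remainder.
  remainder 8/5u + 9/5v - 8/5 ≠ 0; add g_4 = 8/5u + 9/5v - 8/5 to the basis.

S(f_2,g_4): lcm = uv^2. S = 2uv + 5uw + 1/4u - 9/8v^3 + v^2 + 5w - 1/4.
  leading term uv: subtract (5/4v)·g_4 from 2uv + 5uw + 1/4u - 9/8v^3 + v^2 + 5w - 1/4 → 5uw + 1/4u - 9/8v^3 - 5/4v^2 + 2v + 5w - 1/4
  leading term uw: subtract (-5u)·f_1 from 5uw + 1/4u - 9/8v^3 - 5/4v^2 + 2v + 5w - 1/4 → 1/4u - 9/8v^3 - 5/4v^2 + 2v + 5w - 1/4
  leading term u: subtract (5/32)·g_4 from 1/4u - 9/8v^3 - 5/4v^2 + 2v + 5w - 1/4 → -9/8v^3 - 5/4v^2 + 55/32v + 5w
  leading term v^3: no divisor's leading term divides it; move -9/8v^3 to the remainder.
  leading term v^2: no divisor's leading term divides it; move -5/4v^2 to the remainder.
  leading term v: no divisor's leading term divides it; move 55/32v to the remainder.
  leading term w: subtract (-5)·f_1 from 5w → 0
  remainder -9/8v^3 - 5/4v^2 + 55/32v ≠ 0; add g_5 = -9/8v^3 - 5/4v^2 + 55/32v to the basis.

The other S-polynomials (S(f_1,f_2), S(f_2,f_3), S(f_1,g_4), S(f_3,g_4), S(f_1,g_5), S(f_2,g_5), S(f_3,g_5), S(g_4,g_5)) all reduce to 0 modulo the current basis, so we have a Gröbner basis.
Inter-reduce: drop elements whose leading term is divisible by another's, tail-reduce, and make monic.

G = {u + 9/8v - 1, v^3 + 10/9v^2 - 55/36v, w}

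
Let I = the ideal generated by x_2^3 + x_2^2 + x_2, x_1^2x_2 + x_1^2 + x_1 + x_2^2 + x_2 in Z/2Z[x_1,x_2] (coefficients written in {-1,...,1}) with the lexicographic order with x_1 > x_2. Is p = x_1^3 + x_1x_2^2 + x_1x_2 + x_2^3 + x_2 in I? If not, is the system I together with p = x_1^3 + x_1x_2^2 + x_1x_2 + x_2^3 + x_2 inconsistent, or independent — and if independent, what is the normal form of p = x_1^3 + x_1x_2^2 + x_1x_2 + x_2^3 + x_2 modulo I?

First compute the reduced Gröbner basis of I by Buchberger's algorithm.
f_1 = x_2^3 + x_2^2 + x_2, LT = x_2^3.
f_2 = x_1^2x_2 + x_1^2 + x_1 + x_2^2 + x_2, LT = x_1^2x_2.

S(f_1,f_2): lcm = x_1^2x_2^3. S = x_1^2x_2 + x_1x_2^2 + x_2^4 + x_2^3.
  reduce S modulo (f_1, f_2):
  remainder x_1^2 + x_1x_2^2 + x_1 + x_2 ≠ 0; add h_3 = x_1^2 + x_1x_2^2 + x_1 + x_2 to the basis.

The other S-polynomials (S(f_1,h_3), S(f_2,h_3)) all reduce to 0 modulo the current basis, so we have a Gröbner basis.
Inter-reduce: drop elements whose leading term is divisible by another's, tail-reduce, and make monic.
Reduced Gröbner basis: {x_1^2 + x_1x_2^2 + x_1 + x_2, x_2^3 + x_2^2 + x_2}.
Label its elements g_1 = x_1^2 + x_1x_2^2 + x_1 + x_2, g_2 = x_2^3 + x_2^2 + x_2.

Reduce p = x_1^3 + x_1x_2^2 + x_1x_2 + x_2^3 + x_2 modulo G:
  leading term x_1^3: subtract (x_1)·g_1 from x_1^3 + x_1x_2^2 + x_1x_2 + x_2^3 + x_2 → x_1^2x_2^2 + x_1^2 + x_1x_2^2 + x_2^3 + x_2
  leading term x_1^2x_2^2: subtract (x_2^2)·g_1 from x_1^2x_2^2 + x_1^2 + x_1x_2^2 + x_2^3 + x_2 → x_1^2 + x_1x_2^4 + x_2
  leading term x_1^2: subtract (1)·g_1 from x_1^2 + x_1x_2^4 + x_2 → x_1x_2^4 + x_1x_2^2 + x_1
  leading term x_1x_2^4: subtract (x_1x_2)·g_2 from x_1x_2^4 + x_1x_2^2 + x_1 → x_1x_2^3 + x_1
  leading term x_1x_2^3: subtract (x_1)·g_2 from x_1x_2^3 + x_1 → x_1x_2^2 + x_1x_2 + x_1
  leading term x_1x_2^2: no divisor's leading term divides it; move x_1x_2^2 to the remainder.
  leading term x_1x_2: no divisor's leading term divides it; move x_1x_2 to the remainder.
  leading term x_1: no divisor's leading term divides it; move x_1 to the remainder.
  normal form = x_1x_2^2 + x_1x_2 + x_1.
The normal form is nonzero, so p ∉ I. Since p minus its normal form lies in I, I + (p) = I + (r) where r = x_1x_2^2 + x_1x_2 + x_1; decide whether this ideal is the whole ring.
Run Buchberger on G together with r (pairs among the g_i already reduce to 0 since G is a Gröbner basis):
g_1 = x_1^2 + x_1x_2^2 + x_1 + x_2, LT = x_1^2.
g_2 = x_2^3 + x_2^2 + x_2, LT = x_2^3.
r = x_1x_2^2 + x_1x_2 + x_1, LT = x_1x_2^2.

The S-polynomials (S(g_1,g_2), S(g_1,r), S(g_2,r)) all reduce to 0 modulo the current basis, so we have a Gröbner basis.
Inter-reduce: drop elements whose leading term is divisible by another's, tail-reduce, and make monic.
Reduced Gröbner basis: {x_1^2 + x_1x_2 + x_2, x_1x_2^2 + x_1x_2 + x_1, x_2^3 + x_2^2 + x_2}.
The reduced Gröbner basis of I + (p) is {x_1^2 + x_1x_2 + x_2, x_1x_2^2 + x_1x_2 + x_1, x_2^3 + x_2^2 + x_2} ≠ {1}, a proper ideal, so the enlarged system stays consistent: p is independent of I, with normal form x_1x_2^2 + x_1x_2 + x_1.

Ideal membership is decidable via reduction modulo a Gröbner basis.

x_1^3 + x_1x_2^2 + x_1x_2 + x_2^3 + x_2 is independent of I; its normal form modulo I is x_1x_2^2 + x_1x_2 + x_1.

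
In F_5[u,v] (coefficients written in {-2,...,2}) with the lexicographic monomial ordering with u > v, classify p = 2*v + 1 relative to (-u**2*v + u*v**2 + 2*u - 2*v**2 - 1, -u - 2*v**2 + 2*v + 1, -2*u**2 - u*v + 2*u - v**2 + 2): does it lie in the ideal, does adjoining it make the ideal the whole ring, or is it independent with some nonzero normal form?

First compute the reduced Gröbner basis of I by Buchberger's algorithm.
f_1 = -u**2*v + u*v**2 + 2*u - 2*v**2 - 1, LT = u**2*v.
f_2 = -u - 2*v**2 + 2*v + 1, LT = u.
f_3 = -2*u**2 - u*v + 2*u - v**2 + 2, LT = u**2.

S(f_1,f_2): lcm = u**2*v. S = -2*u*v**3 + u*v**2 + u*v - 2*u + 2*v**2 + 1.
  leading term u*v**3: subtract (2*v**3)·f_2 from -2*u*v**3 + u*v**2 + u*v - 2*u + 2*v**2 + 1 → u*v**2 + u*v - 2*u - v**5 + v**4 - 2*v**3 + 2*v**2 + 1
  leading term u*v**2: subtract (-v**2)·f_2 from u*v**2 + u*v - 2*u - v**5 + v**4 - 2*v**3 + 2*v**2 + 1 → u*v - 2*u - v**5 - v**4 - 2*v**2 + 1
  leading term u*v: subtract (-v)·f_2 from u*v - 2*u - v**5 - v**4 - 2*v**2 + 1 → -2*u - v**5 - v**4 - 2*v**3 + v + 1
  leading term u: subtract (2)·f_2 from -2*u - v**5 - v**4 - 2*v**3 + v + 1 → -v**5 - v**4 - 2*v**3 - v**2 + 2*v - 1
  leading term v**5: no divisor's leading term divides it; move -v**5 to the remainder.
  leading term v**4: no divisor's leading term divides it; move -v**4 to the remainder.
  leading term v**3: no divisor's leading term divides it; move -2*v**3 to the remainder.
  leading term v**2: no divisor's leading term divides it; move -v**2 to the remainder.
  leading term v: no divisor's leading term divides it; move 2*v to the remainder.
  leading term 1: no divisor's leading term divides it; move -1 to the remainder.
  remainder -v**5 - v**4 - 2*v**3 - v**2 + 2*v - 1 ≠ 0; add h_4 = -v**5 - v**4 - 2*v**3 - v**2 + 2*v - 1 to the basis.

S(f_1,f_3): lcm = u**2*v. S = u*v**2 + u*v - 2*u + 2*v**3 + 2*v**2 + v + 1.
  leading term u*v**2: subtract (-v**2)·f_2 from u*v**2 + u*v - 2*u + 2*v**3 + 2*v**2 + v + 1 → u*v - 2*u - 2*v**4 - v**3 - 2*v**2 + v + 1
  leading term u*v: subtract (-v)·f_2 from u*v - 2*u - 2*v**4 - v**3 - 2*v**2 + v + 1 → -2*u - 2*v**4 + 2*v**3 + 2*v + 1
  leading term u: subtract (2)·f_2 from -2*u - 2*v**4 + 2*v**3 + 2*v + 1 → -2*v**4 + 2*v**3 - v**2 - 2*v - 1
  leading term v**4: no divisor's leading term divides it; move -2*v**4 to the remainder.
  leading term v**3: no divisor's leading term divides it; move 2*v**3 to the remainder.
  leading term v**2: no divisor's leading term divides it; move -v**2 to the remainder.
  leading term v: no divisor's leading term divides it; move -2*v to the remainder.
  leading term 1: no divisor's leading term divides it; move -1 to the remainder.
  remainder -2*v**4 + 2*v**3 - v**2 - 2*v - 1 ≠ 0; add h_5 = -2*v**4 + 2*v**3 - v**2 - 2*v - 1 to the basis.

S(f_2,f_3): lcm = u**2. S = 2*u*v**2 + 2*v**2 + 1.
  leading term u*v**2: subtract (-2*v**2)·f_2 from 2*u*v**2 + 2*v**2 + 1 → v**4 - v**3 - v**2 + 1
  leading term v**4: subtract (2)·h_5 from v**4 - v**3 - v**2 + 1 → v**2 - v - 2
  leading term v**2: no divisor's leading term divides it; move v**2 to the remainder.
  leading term v: no divisor's leading term divides it; move -v to the remainder.
  leading term 1: no divisor's leading term divides it; move -2 to the remainder.
  remainder v**2 - v - 2 ≠ 0; add h_6 = v**2 - v - 2 to the basis.

S(f_1,h_5): lcm = u**2*v**4. S = u**2*v**3 + 2*u**2*v**2 - u**2*v + 2*u**2 - u*v**5 - 2*u*v**3 + 2*v**5 + v**3.
  leading term u**2*v**3: subtract (-v**2)·f_1 from u**2*v**3 + 2*u**2*v**2 - u**2*v + 2*u**2 - u*v**5 - 2*u*v**3 + 2*v**5 + v**3 → 2*u**2*v**2 - u**2*v + 2*u**2 - u*v**5 + u*v**4 - 2*u*v**3 + 2*u*v**2 + 2*v**5 - 2*v**4 + v**3 - v**2
  leading term u**2*v**2: subtract (-2*v)·f_1 from 2*u**2*v**2 - u**2*v + 2*u**2 - u*v**5 + u*v**4 - 2*u*v**3 + 2*u*v**2 + 2*v**5 - 2*v**4 + v**3 - v**2 → -u**2*v + 2*u**2 - u*v**5 + u*v**4 + 2*u*v**2 - u*v + 2*v**5 - 2*v**4 + 2*v**3 - v**2 - 2*v
  leading term u**2*v: subtract (1)·f_1 from -u**2*v + 2*u**2 - u*v**5 + u*v**4 + 2*u*v**2 - u*v + 2*v**5 - 2*v**4 + 2*v**3 - v**2 - 2*v → 2*u**2 - u*v**5 + u*v**4 + u*v**2 - u*v - 2*u + 2*v**5 - 2*v**4 + 2*v**3 + v**2 - 2*v + 1
  leading term u**2: subtract (-2*u)·f_2 from 2*u**2 - u*v**5 + u*v**4 + u*v**2 - u*v - 2*u + 2*v**5 - 2*v**4 + 2*v**3 + v**2 - 2*v + 1 → -u*v**5 + u*v**4 + 2*u*v**2 - 2*u*v + 2*v**5 - 2*v**4 + 2*v**3 + v**2 - 2*v + 1
  leading term u*v**5: subtract (v**5)·f_2 from -u*v**5 + u*v**4 + 2*u*v**2 - 2*u*v + 2*v**5 - 2*v**4 + 2*v**3 + v**2 - 2*v + 1 → u*v**4 + 2*u*v**2 - 2*u*v + 2*v**7 - 2*v**6 + v**5 - 2*v**4 + 2*v**3 + v**2 - 2*v + 1
  leading term u*v**4: subtract (-v**4)·f_2 from u*v**4 + 2*u*v**2 - 2*u*v + 2*v**7 - 2*v**6 + v**5 - 2*v**4 + 2*v**3 + v**2 - 2*v + 1 → 2*u*v**2 - 2*u*v + 2*v**7 + v**6 - 2*v**5 - v**4 + 2*v**3 + v**2 - 2*v + 1
  leading term u*v**2: subtract (-2*v**2)·f_2 from 2*u*v**2 - 2*u*v + 2*v**7 + v**6 - 2*v**5 - v**4 + 2*v**3 + v**2 - 2*v + 1 → -2*u*v + 2*v**7 + v**6 - 2*v**5 + v**3 - 2*v**2 - 2*v + 1
  leading term u*v: subtract (2*v)·f_2 from -2*u*v + 2*v**7 + v**6 - 2*v**5 + v**3 - 2*v**2 - 2*v + 1 → 2*v**7 + v**6 - 2*v**5 - v**2 + v + 1
  leading term v**7: subtract (-2*v**2)·h_4 from 2*v**7 + v**6 - 2*v**5 - v**2 + v + 1 → -v**6 - v**5 - 2*v**4 - v**3 + 2*v**2 + v + 1
  leading term v**6: subtract (v)·h_4 from -v**6 - v**5 - 2*v**4 - v**3 + 2*v**2 + v + 1 → 2*v + 1
  leading term v: no divisor's leading term divides it; move 2*v to the remainder.
  leading term 1: no divisor's leading term divides it; move 1 to the remainder.
  remainder 2*v + 1 ≠ 0; add h_7 = 2*v + 1 to the basis.

The other S-polynomials (S(f_1,h_4), S(f_2,h_4), S(f_3,h_4), S(f_2,h_5), S(f_3,h_5), S(h_4,h_5), S(f_1,h_6), S(f_2,h_6), S(f_3,h_6), S(h_4,h_6), S(h_5,h_6), S(f_1,h_7), S(f_2,h_7), S(f_3,h_7), S(h_4,h_7), S(h_5,h_7), S(h_6,h_7)) all reduce to 0 modulo the current basis, so we have a Gröbner basis.
Inter-reduce: drop elements whose leading term is divisible by another's, tail-reduce, and make monic.
Reduced Gröbner basis: {u - 2, v - 2}.
Label its elements g_1 = u - 2, g_2 = v - 2.

Reduce p = 2*v + 1 modulo G:
  leading term v: subtract (2)·g_2 from 2*v + 1 → 0
  normal form = 0.
Since the normal form is 0, p ∈ I.

2*v + 1 lies in I (it reduces to 0).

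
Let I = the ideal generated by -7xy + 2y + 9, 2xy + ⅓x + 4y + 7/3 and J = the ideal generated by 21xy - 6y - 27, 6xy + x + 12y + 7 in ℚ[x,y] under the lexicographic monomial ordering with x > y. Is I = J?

Since reduced Gröbner bases are canonical representatives of ideals under a given ordering, it suffices to compute and compare them.
Buchberger on the first generating set:
f_1 = -7xy + 2y + 9, LT = xy.
f_2 = 2xy + ⅓x + 4y + 7/3, LT = xy.

S(f_1,f_2): lcm = xy. S = -⅙x - 16/7y - 103/42.
  leading term x: no divisor's leading term divides it; move -⅙x to the remainder.
  leading term y: no divisor's leading term divides it; move -16/7y to the remainder.
  leading term 1: no divisor's leading term divides it; move -103/42 to the remainder.
  remainder -⅙x - 16/7y - 103/42 ≠ 0; add g_3 = -⅙x - 16/7y - 103/42 to the basis.

S(f_1,g_3): lcm = xy. S = -96/7y² - 15y - 9/7.
  leading term y²: no divisor's leading term divides it; move -96/7y² to the remainder.
  leading term y: no divisor's leading term divides it; move -15y to the remainder.
  leading term 1: no divisor's leading term divides it; move -9/7 to the remainder.
  remainder -96/7y² - 15y - 9/7 ≠ 0; add g_4 = -96/7y² - 15y - 9/7 to the basis.

The other S-polynomials (S(f_2,g_3), S(f_1,g_4), S(f_2,g_4), S(g_3,g_4)) all reduce to 0 modulo the current basis, so we have a Gröbner basis.
Inter-reduce: drop elements whose leading term is divisible by another's, tail-reduce, and make monic.
Reduced Gröbner basis: {x + 96/7y + 103/7, y² + 35/32y + 3/32}.

Buchberger on the second generating set:
h_1 = 21xy - 6y - 27, LT = xy.
h_2 = 6xy + x + 12y + 7, LT = xy.

S(h_1,h_2): lcm = xy. S = -⅙x - 16/7y - 103/42.
  leading term x: no divisor's leading term divides it; move -⅙x to the remainder.
  leading term y: no divisor's leading term divides it; move -16/7y to the remainder.
  leading term 1: no divisor's leading term divides it; move -103/42 to the remainder.
  remainder -⅙x - 16/7y - 103/42 ≠ 0; add k_3 = -⅙x - 16/7y - 103/42 to the basis.

S(h_1,k_3): lcm = xy. S = -96/7y² - 15y - 9/7.
  leading term y²: no divisor's leading term divides it; move -96/7y² to the remainder.
  leading term y: no divisor's leading term divides it; move -15y to the remainder.
  leading term 1: no divisor's leading term divides it; move -9/7 to the remainder.
  remainder -96/7y² - 15y - 9/7 ≠ 0; add k_4 = -96/7y² - 15y - 9/7 to the basis.

The other S-polynomials (S(h_2,k_3), S(h_1,k_4), S(h_2,k_4), S(k_3,k_4)) all reduce to 0 modulo the current basis, so we have a Gröbner basis.
Inter-reduce: drop elements whose leading term is divisible by another's, tail-reduce, and make monic.
Reduced Gröbner basis: {x + 96/7y + 103/7, y² + 35/32y + 3/32}.

These coincide, so the ideals are equal.
The same test decides containment: I ⊆ J iff every generator of I reduces to 0 modulo a Gröbner basis of J.

Yes, the ideals are equal.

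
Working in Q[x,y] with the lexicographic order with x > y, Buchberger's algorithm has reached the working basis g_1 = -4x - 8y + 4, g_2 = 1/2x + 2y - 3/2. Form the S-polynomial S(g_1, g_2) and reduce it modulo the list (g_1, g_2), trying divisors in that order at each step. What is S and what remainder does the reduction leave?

lcm(LM(g_1), LM(g_2)) = x.
S = (lcm/LT(g_1))·g_1 − (lcm/LT(g_2))·g_2 = -2y + 2.
Reduce S modulo (g_1, g_2) in that order:
  leading term y: no divisor's leading term divides it; move -2y to the remainder.
  leading term 1: no divisor's leading term divides it; move 2 to the remainder.
The remainder -2y + 2 is nonzero, so it would be added as the next basis element.

S(g_1, g_2) = -2y + 2; remainder on division = -2y + 2.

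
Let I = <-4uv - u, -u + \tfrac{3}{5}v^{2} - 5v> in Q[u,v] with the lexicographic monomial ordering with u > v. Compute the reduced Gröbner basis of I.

f_1 = -4uv - u, LT = uv.
f_2 = -u + \tfrac{3}{5}v^{2} - 5v, LT = u.

S(f_1,f_2): lcm = uv. S = \tfrac{1}{4}u + \tfrac{3}{5}v^{3} - 5v^{2}.
  leading term u: subtract (-\tfrac{1}{4})·f_2 from \tfrac{1}{4}u + \tfrac{3}{5}v^{3} - 5v^{2} → \tfrac{3}{5}v^{3} - \tfrac{97}{20}v^{2} - \tfrac{5}{4}v
  leading term v^{3}: no divisor's leading term divides it; move \tfrac{3}{5}v^{3} to the remainder.
  leading term v^{2}: no divisor's leading term divides it; move -\tfrac{97}{20}v^{2} to the remainder.
  leading term v: no divisor's leading term divides it; move -\tfrac{5}{4}v to the remainder.
  remainder \tfrac{3}{5}v^{3} - \tfrac{97}{20}v^{2} - \tfrac{5}{4}v ≠ 0; add g_3 = \tfrac{3}{5}v^{3} - \tfrac{97}{20}v^{2} - \tfrac{5}{4}v to the basis.

S(f_1,g_3): lcm = uv^{3}. S = \tfrac{25}{3}uv^{2} + \tfrac{25}{12}uv.
  leading term uv^{2}: subtract (-\tfrac{25}{12}v)·f_1 from \tfrac{25}{3}uv^{2} + \tfrac{25}{12}uv → 0
  remainder 0.

S(f_2,g_3): leading monomials are coprime, so the S-polynomial reduces to 0 (Buchberger's first criterion).
Every S-polynomial of the final basis reduces to 0, so we have a Gröbner basis.
Inter-reduce: drop elements whose leading term is divisible by another's, tail-reduce, and make monic.

G = {u - \tfrac{3}{5}v^{2} + 5v, v^{3} - \tfrac{97}{12}v^{2} - \tfrac{25}{12}v}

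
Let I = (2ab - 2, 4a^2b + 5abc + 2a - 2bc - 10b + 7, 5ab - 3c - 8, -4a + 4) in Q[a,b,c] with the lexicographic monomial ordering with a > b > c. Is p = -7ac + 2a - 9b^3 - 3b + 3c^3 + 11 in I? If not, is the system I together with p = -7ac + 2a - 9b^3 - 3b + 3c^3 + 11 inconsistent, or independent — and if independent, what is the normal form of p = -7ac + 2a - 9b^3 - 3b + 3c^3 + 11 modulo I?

Adjoining -7ac + 2a - 9b^3 - 3b + 3c^3 + 11 makes the ideal the whole ring: the system is inconsistent.

First compute the reduced Gröbner basis of I by Buchberger's algorithm.
f_1 = 2ab - 2, LT = ab.
f_2 = 4a^2b + 5abc + 2a - 2bc - 10b + 7, LT = a^2b.
f_3 = 5ab - 3c - 8, LT = ab.
f_4 = -4a + 4, LT = a.

S(f_1,f_2): lcm = a^2b. S = -5/4abc - 3/2a + 1/2bc + 5/2b - 7/4.
  leading term abc: subtract (-5/8c)·f_1 from -5/4abc - 3/2a + 1/2bc + 5/2b - 7/4 → -3/2a + 1/2bc + 5/2b - 5/4c - 7/4
  leading term a: subtract (3/8)·f_4 from -3/2a + 1/2bc + 5/2b - 5/4c - 7/4 → 1/2bc + 5/2b - 5/4c - 13/4
  leading term bc: no divisor's leading term divides it; move 1/2bc to the remainder.
  leading term b: no divisor's leading term divides it; move 5/2b to the remainder.
  leading term c: no divisor's leading term divides it; move -5/4c to the remainder.
  leading term 1: no divisor's leading term divides it; move -13/4 to the remainder.
  remainder 1/2bc + 5/2b - 5/4c - 13/4 ≠ 0; add h_5 = 1/2bc + 5/2b - 5/4c - 13/4 to the basis.

S(f_1,f_3): lcm = ab. S = 3/5c + 3/5.
  leading term c: no divisor's leading term divides it; move 3/5c to the remainder.
  leading term 1: no divisor's leading term divides it; move 3/5 to the remainder.
  remainder 3/5c + 3/5 ≠ 0; add h_6 = 3/5c + 3/5 to the basis.

S(f_1,f_4): lcm = ab. S = b - 1.
  leading term b: no divisor's leading term divides it; move b to the remainder.
  leading term 1: no divisor's leading term divides it; move -1 to the remainder.
  remainder b - 1 ≠ 0; add h_7 = b - 1 to the basis.

The other S-polynomials (S(f_2,f_3), S(f_2,f_4), S(f_3,f_4), S(f_1,h_5), S(f_2,h_5), S(f_3,h_5), S(f_4,h_5), S(f_1,h_6), S(f_2,h_6), S(f_3,h_6), S(f_4,h_6), S(h_5,h_6), S(f_1,h_7), S(f_2,h_7), S(f_3,h_7), S(f_4,h_7), S(h_5,h_7), S(h_6,h_7)) all reduce to 0 modulo the current basis, so we have a Gröbner basis.
Inter-reduce: drop elements whose leading term is divisible by another's, tail-reduce, and make monic.
Reduced Gröbner basis: {a - 1, b - 1, c + 1}.
Label its elements g_1 = a - 1, g_2 = b - 1, g_3 = c + 1.

Reduce p = -7ac + 2a - 9b^3 - 3b + 3c^3 + 11 modulo G:
  leading term ac: subtract (-7c)·g_1 from -7ac + 2a - 9b^3 - 3b + 3c^3 + 11 → 2a - 9b^3 - 3b + 3c^3 - 7c + 11
  leading term a: subtract (2)·g_1 from 2a - 9b^3 - 3b + 3c^3 - 7c + 11 → -9b^3 - 3b + 3c^3 - 7c + 13
  leading term b^3: subtract (-9b^2)·g_2 from -9b^3 - 3b + 3c^3 - 7c + 13 → -9b^2 - 3b + 3c^3 - 7c + 13
  leading term b^2: subtract (-9b)·g_2 from -9b^2 - 3b + 3c^3 - 7c + 13 → -12b + 3c^3 - 7c + 13
  leading term b: subtract (-12)·g_2 from -12b + 3c^3 - 7c + 13 → 3c^3 - 7c + 1
  leading term c^3: subtract (3c^2)·g_3 from 3c^3 - 7c + 1 → -3c^2 - 7c + 1
  leading term c^2: subtract (-3c)·g_3 from -3c^2 - 7c + 1 → -4c + 1
  leading term c: subtract (-4)·g_3 from -4c + 1 → 5
  leading term 1: no divisor's leading term divides it; move 5 to the remainder.
  normal form = 5.
The normal form is nonzero, so p ∉ I. Since p minus its normal form lies in I, I + (p) = I + (r) where r = 5; decide whether this ideal is the whole ring.
Here r = 5 is a nonzero constant, hence a unit: 1 ∈ I + (p), the Gröbner basis of I + (p) is {1}, and the enlarged system has no common solution — adjoining p is inconsistent.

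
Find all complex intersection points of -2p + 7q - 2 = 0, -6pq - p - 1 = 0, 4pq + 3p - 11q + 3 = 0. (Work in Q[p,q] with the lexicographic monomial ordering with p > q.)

Compute a lex Gröbner basis by Buchberger's algorithm.
f_1 = -2p + 7q - 2, LT = p.
f_2 = -6pq - p - 1, LT = pq.
f_3 = 4pq + 3p - 11q + 3, LT = pq.

S(f_1,f_2): lcm = pq. S = -1/6p - 7/2q^2 + q - 1/6.
  reduce S modulo (f_1, f_2, f_3):
  remainder -7/2q^2 + 5/12q ≠ 0; add h_4 = -7/2q^2 + 5/12q to the basis.

S(f_1,f_3): lcm = pq. S = -3/4p - 7/2q^2 + 15/4q - 3/4.
  reduce S modulo (f_1, f_2, f_3, h_4):
  remainder 17/24q ≠ 0; add h_5 = 17/24q to the basis.

The other S-polynomials (S(f_2,f_3), S(f_1,h_4), S(f_2,h_4), S(f_3,h_4), S(f_1,h_5), S(f_2,h_5), S(f_3,h_5), S(h_4,h_5)) all reduce to 0 modulo the current basis, so we have a Gröbner basis.
Inter-reduce: drop elements whose leading term is divisible by another's, tail-reduce, and make monic.
Reduced Gröbner basis: {p + 1, q}.

The lex basis is triangular: the last element involves only q. Solving q = 0 gives q ∈ {0}; substituting each value into the earlier elements determines the remaining variables.
  q = 0: the earlier basis element becomes p + 1 = 0, giving p = -1 — point (-1, 0).
A lex Gröbner basis triangularizes the system, enabling back-substitution.

{(-1, 0)}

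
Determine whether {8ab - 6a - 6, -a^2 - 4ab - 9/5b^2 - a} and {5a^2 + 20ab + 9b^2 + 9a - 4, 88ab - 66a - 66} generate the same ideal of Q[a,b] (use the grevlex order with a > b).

No, the ideals differ.

Two ideals are equal iff their reduced Gröbner bases coincide (the reduced basis is unique for a fixed ordering).
Buchberger on the first generating set:
f_1 = 8ab - 6a - 6, LT = ab.
f_2 = -a^2 - 4ab - 9/5b^2 - a, LT = a^2.

S(f_1,f_2): lcm = a^2b. S = -4ab^2 - 9/5b^3 - 3/4a^2 - ab - 3/4a.
  reduce S modulo (f_1, f_2):
  remainder -9/5b^3 + 27/20b^2 - 3/4a - 3b - 3/4 ≠ 0; add g_3 = -9/5b^3 + 27/20b^2 - 3/4a - 3b - 3/4 to the basis.

The other S-polynomials (S(f_1,g_3), S(f_2,g_3)) all reduce to 0 modulo the current basis, so we have a Gröbner basis.
Inter-reduce: drop elements whose leading term is divisible by another's, tail-reduce, and make monic.
Reduced Gröbner basis: {b^3 - 3/4b^2 + 5/12a + 5/3b + 5/12, a^2 + 9/5b^2 + 4a + 3, ab - 3/4a - 3/4}.

Buchberger on the second generating set:
h_1 = 5a^2 + 20ab + 9b^2 + 9a - 4, LT = a^2.
h_2 = 88ab - 66a - 66, LT = ab.

S(h_1,h_2): lcm = a^2b. S = 4ab^2 + 9/5b^3 + 3/4a^2 + 9/5ab + 3/4a - 4/5b.
  reduce S modulo (h_1, h_2):
  remainder 9/5b^3 - 27/20b^2 + 3/4a + 11/5b + 39/20 ≠ 0; add k_3 = 9/5b^3 - 27/20b^2 + 3/4a + 11/5b + 39/20 to the basis.

The other S-polynomials (S(h_1,k_3), S(h_2,k_3)) all reduce to 0 modulo the current basis, so we have a Gröbner basis.
Inter-reduce: drop elements whose leading term is divisible by another's, tail-reduce, and make monic.
Reduced Gröbner basis: {b^3 - 3/4b^2 + 5/12a + 11/9b + 13/12, a^2 + 9/5b^2 + 24/5a + 11/5, ab - 3/4a - 3/4}.

These differ, so the ideals are not equal.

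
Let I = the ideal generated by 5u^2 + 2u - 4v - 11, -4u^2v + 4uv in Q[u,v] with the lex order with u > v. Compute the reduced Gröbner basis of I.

f_1 = 5u^2 + 2u - 4v - 11, LT = u^2.
f_2 = -4u^2v + 4uv, LT = u^2v.

S(f_1,f_2): lcm = u^2v. S = 7/5uv - 4/5v^2 - 11/5v.
  leading term uv: no divisor's leading term divides it; move 7/5uv to the remainder.
  leading term v^2: no divisor's leading term divides it; move -4/5v^2 to the remainder.
  leading term v: no divisor's leading term divides it; move -11/5v to the remainder.
  remainder 7/5uv - 4/5v^2 - 11/5v ≠ 0; add g_3 = 7/5uv - 4/5v^2 - 11/5v to the basis.

S(f_1,g_3): lcm = u^2v. S = 4/7uv^2 + 69/35uv - 4/5v^2 - 11/5v.
  leading term uv^2: subtract (20/49v)·g_3 from 4/7uv^2 + 69/35uv - 4/5v^2 - 11/5v → 69/35uv + 16/49v^3 + 24/245v^2 - 11/5v
  leading term uv: subtract (69/49)·g_3 from 69/35uv + 16/49v^3 + 24/245v^2 - 11/5v → 16/49v^3 + 60/49v^2 + 44/49v
  leading term v^3: no divisor's leading term divides it; move 16/49v^3 to the remainder.
  leading term v^2: no divisor's leading term divides it; move 60/49v^2 to the remainder.
  leading term v: no divisor's leading term divides it; move 44/49v to the remainder.
  remainder 16/49v^3 + 60/49v^2 + 44/49v ≠ 0; add g_4 = 16/49v^3 + 60/49v^2 + 44/49v to the basis.

The other S-polynomials (S(f_2,g_3), S(f_1,g_4), S(f_2,g_4), S(g_3,g_4)) all reduce to 0 modulo the current basis, so we have a Gröbner basis.
Inter-reduce: drop elements whose leading term is divisible by another's, tail-reduce, and make monic.

G = {u^2 + 2/5u - 4/5v - 11/5, uv - 4/7v^2 - 11/7v, v^3 + 15/4v^2 + 11/4v}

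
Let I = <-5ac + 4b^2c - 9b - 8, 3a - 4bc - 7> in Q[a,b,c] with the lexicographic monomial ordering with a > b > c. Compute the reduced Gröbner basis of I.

G = {a - 4/3bc - 7/3, b^2c - 5/3bc^2 - 9/4b - 35/12c - 2}

Buchberger's algorithm terminates because the ascending chain of leading-term ideals stabilizes.

f_1 = -5ac + 4b^2c - 9b - 8, LT = ac.
f_2 = 3a - 4bc - 7, LT = a.

S(f_1,f_2): lcm = ac. S = -4/5b^2c + 4/3bc^2 + 9/5b + 7/3c + 8/5.
  leading term b^2c: no divisor's leading term divides it; move -4/5b^2c to the remainder.
  leading term bc^2: no divisor's leading term divides it; move 4/3bc^2 to the remainder.
  leading term b: no divisor's leading term divides it; move 9/5b to the remainder.
  leading term c: no divisor's leading term divides it; move 7/3c to the remainder.
  leading term 1: no divisor's leading term divides it; move 8/5 to the remainder.
  remainder -4/5b^2c + 4/3bc^2 + 9/5b + 7/3c + 8/5 ≠ 0; add g_3 = -4/5b^2c + 4/3bc^2 + 9/5b + 7/3c + 8/5 to the basis.

The other S-polynomials (S(f_1,g_3), S(f_2,g_3)) all reduce to 0 modulo the current basis, so we have a Gröbner basis.
Inter-reduce: drop elements whose leading term is divisible by another's, tail-reduce, and make monic.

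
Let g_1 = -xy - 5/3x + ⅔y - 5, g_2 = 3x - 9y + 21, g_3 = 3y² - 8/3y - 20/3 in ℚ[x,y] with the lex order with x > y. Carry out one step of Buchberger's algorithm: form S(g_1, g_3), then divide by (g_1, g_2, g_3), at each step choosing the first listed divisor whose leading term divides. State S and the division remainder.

S(g_1, g_3) = 23/9xy + 20/9x - ⅔y² + 5y; remainder on division = 0.

lcm(LM(g_1), LM(g_3)) = xy².
S = (lcm/LT(g_1))·g_1 − (lcm/LT(g_3))·g_3 = 23/9xy + 20/9x - ⅔y² + 5y.
Reduce S modulo (g_1, g_2, g_3) in that order:
  leading term xy: subtract (-23/9)·g_1 from 23/9xy + 20/9x - ⅔y² + 5y → -55/27x - ⅔y² + 181/27y - 115/9
  leading term x: subtract (-55/81)·g_2 from -55/27x - ⅔y² + 181/27y - 115/9 → -⅔y² + 16/27y + 40/27
  leading term y²: subtract (-2/9)·g_3 from -⅔y² + 16/27y + 40/27 → 0
The remainder is 0, so this S-polynomial contributes no new basis element.
This is the inner loop of Buchberger's algorithm — each nonzero remainder becomes a new basis element.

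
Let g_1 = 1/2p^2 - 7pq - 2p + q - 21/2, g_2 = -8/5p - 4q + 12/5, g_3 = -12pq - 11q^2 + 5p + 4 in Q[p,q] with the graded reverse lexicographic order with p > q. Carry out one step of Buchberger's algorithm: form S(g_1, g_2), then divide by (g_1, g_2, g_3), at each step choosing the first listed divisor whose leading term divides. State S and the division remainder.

lcm(LM(g_1), LM(g_2)) = p^2.
S = (lcm/LT(g_1))·g_1 − (lcm/LT(g_2))·g_2 = -33/2pq - 5/2p + 2q - 21.
Reduce S modulo (g_1, g_2, g_3) in that order:
  leading term pq: subtract (165/16q)·g_2 from -33/2pq - 5/2p + 2q - 21 → 165/4q^2 - 5/2p - 91/4q - 21
  leading term q^2: no divisor's leading term divides it; move 165/4q^2 to the remainder.
  leading term p: subtract (25/16)·g_2 from -5/2p - 91/4q - 21 → -33/2q - 99/4
  leading term q: no divisor's leading term divides it; move -33/2q to the remainder.
  leading term 1: no divisor's leading term divides it; move -99/4 to the remainder.
The remainder 165/4q^2 - 33/2q - 99/4 is nonzero, so it would be added as the next basis element.

S(g_1, g_2) = -33/2pq - 5/2p + 2q - 21; remainder on division = 165/4q^2 - 33/2q - 99/4.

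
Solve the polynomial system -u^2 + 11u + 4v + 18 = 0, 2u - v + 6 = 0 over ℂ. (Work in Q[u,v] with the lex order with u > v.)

{(-2, 2), (21, 48)}

Compute a lex Gröbner basis by Buchberger's algorithm.
f_1 = -u^2 + 11u + 4v + 18, LT = u^2.
f_2 = 2u - v + 6, LT = u.

S(f_1,f_2): lcm = u^2. S = 1/2uv - 14u - 4v - 18.
  reduce S modulo (f_1, f_2):
  remainder 1/4v^2 - 25/2v + 24 ≠ 0; add h_3 = 1/4v^2 - 25/2v + 24 to the basis.

The other S-polynomials (S(f_1,h_3), S(f_2,h_3)) all reduce to 0 modulo the current basis, so we have a Gröbner basis.
Inter-reduce: drop elements whose leading term is divisible by another's, tail-reduce, and make monic.
Reduced Gröbner basis: {u - 1/2v + 3, v^2 - 50v + 96}.

The lex basis is triangular: the last element involves only v. Solving v^2 - 50v + 96 = 0 gives v ∈ {2, 48}; substituting each value into the earlier elements determines the remaining variables.
  v = 2: the earlier basis element becomes u + 2 = 0, giving u = -2 — point (-2, 2).
  v = 48: the earlier basis element becomes u - 21 = 0, giving u = 21 — point (21, 48).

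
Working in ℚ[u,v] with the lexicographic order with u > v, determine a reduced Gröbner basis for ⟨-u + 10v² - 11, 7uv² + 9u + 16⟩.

G = {u - 10v² + 11, v⁴ + 13/70v² - 83/70}

f_1 = -u + 10v² - 11, LT = u.
f_2 = 7uv² + 9u + 16, LT = uv².

S(f_1,f_2): lcm = uv². S = -9/7u - 10v⁴ + 11v² - 16/7.
  reduce S modulo (f_1, f_2):
  remainder -10v⁴ - 13/7v² + 83/7 ≠ 0; add g_3 = -10v⁴ - 13/7v² + 83/7 to the basis.

The other S-polynomials (S(f_1,g_3), S(f_2,g_3)) all reduce to 0 modulo the current basis, so we have a Gröbner basis.
Inter-reduce: drop elements whose leading term is divisible by another's, tail-reduce, and make monic.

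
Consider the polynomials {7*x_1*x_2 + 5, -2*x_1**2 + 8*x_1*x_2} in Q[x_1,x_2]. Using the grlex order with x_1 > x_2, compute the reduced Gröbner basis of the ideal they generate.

G = {x_2**2 + 5/28, x_1 - 4*x_2}

f_1 = 7*x_1*x_2 + 5, LT = x_1*x_2.
f_2 = -2*x_1**2 + 8*x_1*x_2, LT = x_1**2.

S(f_1,f_2): lcm = x_1**2*x_2. S = 4*x_1*x_2**2 + 5/7*x_1.
  leading term x_1*x_2**2: subtract (4/7*x_2)·f_1 from 4*x_1*x_2**2 + 5/7*x_1 → 5/7*x_1 - 20/7*x_2
  leading term x_1: no divisor's leading term divides it; move 5/7*x_1 to the remainder.
  leading term x_2: no divisor's leading term divides it; move -20/7*x_2 to the remainder.
  remainder 5/7*x_1 - 20/7*x_2 ≠ 0; add g_3 = 5/7*x_1 - 20/7*x_2 to the basis.

S(f_1,g_3): lcm = x_1*x_2. S = 4*x_2**2 + 5/7.
  leading term x_2**2: no divisor's leading term divides it; move 4*x_2**2 to the remainder.
  leading term 1: no divisor's leading term divides it; move 5/7 to the remainder.
  remainder 4*x_2**2 + 5/7 ≠ 0; add g_4 = 4*x_2**2 + 5/7 to the basis.

S(f_2,g_3): lcm = x_1**2. S = 0.
  remainder 0.

S(f_1,g_4): lcm = x_1*x_2**2. S = -5/28*x_1 + 5/7*x_2.
  leading term x_1: subtract (-1/4)·g_3 from -5/28*x_1 + 5/7*x_2 → 0
  remainder 0.

S(f_2,g_4): leading monomials are coprime, so the S-polynomial reduces to 0 (Buchberger's first criterion).
S(g_3,g_4): leading monomials are coprime, so the S-polynomial reduces to 0 (Buchberger's first criterion).
Every S-polynomial of the final basis reduces to 0, so we have a Gröbner basis.
Inter-reduce: drop elements whose leading term is divisible by another's, tail-reduce, and make monic.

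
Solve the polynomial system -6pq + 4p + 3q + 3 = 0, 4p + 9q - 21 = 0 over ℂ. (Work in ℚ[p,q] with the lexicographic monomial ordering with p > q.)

{(3, 1), (5/4, 16/9)}

Compute a lex Gröbner basis by Buchberger's algorithm.
f_1 = -6pq + 4p + 3q + 3, LT = pq.
f_2 = 4p + 9q - 21, LT = p.

S(f_1,f_2): lcm = pq. S = -⅔p - 9/4q² + 19/4q - ½.
  leading term p: subtract (-⅙)·f_2 from -⅔p - 9/4q² + 19/4q - ½ → -9/4q² + 25/4q - 4
  leading term q²: no divisor's leading term divides it; move -9/4q² to the remainder.
  leading term q: no divisor's leading term divides it; move 25/4q to the remainder.
  leading term 1: no divisor's leading term divides it; move -4 to the remainder.
  remainder -9/4q² + 25/4q - 4 ≠ 0; add h_3 = -9/4q² + 25/4q - 4 to the basis.

The other S-polynomials (S(f_1,h_3), S(f_2,h_3)) all reduce to 0 modulo the current basis, so we have a Gröbner basis.
Inter-reduce: drop elements whose leading term is divisible by another's, tail-reduce, and make monic.
Reduced Gröbner basis: {p + 9/4q - 21/4, q² - 25/9q + 16/9}.

From the last basis element, q² - 25/9q + 16/9 = 0, so q takes values in {1, 16/9}. Each choice, substituted upward through the basis, yields the corresponding point(s) of the solution set.
  q = 1: the earlier basis element becomes p - 3 = 0, giving p = 3 — point (3, 1).
  q = 16/9: the earlier basis element becomes p - 5/4 = 0, giving p = 5/4 — point (5/4, 16/9).
Check: every point annihilates each of the original generators.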